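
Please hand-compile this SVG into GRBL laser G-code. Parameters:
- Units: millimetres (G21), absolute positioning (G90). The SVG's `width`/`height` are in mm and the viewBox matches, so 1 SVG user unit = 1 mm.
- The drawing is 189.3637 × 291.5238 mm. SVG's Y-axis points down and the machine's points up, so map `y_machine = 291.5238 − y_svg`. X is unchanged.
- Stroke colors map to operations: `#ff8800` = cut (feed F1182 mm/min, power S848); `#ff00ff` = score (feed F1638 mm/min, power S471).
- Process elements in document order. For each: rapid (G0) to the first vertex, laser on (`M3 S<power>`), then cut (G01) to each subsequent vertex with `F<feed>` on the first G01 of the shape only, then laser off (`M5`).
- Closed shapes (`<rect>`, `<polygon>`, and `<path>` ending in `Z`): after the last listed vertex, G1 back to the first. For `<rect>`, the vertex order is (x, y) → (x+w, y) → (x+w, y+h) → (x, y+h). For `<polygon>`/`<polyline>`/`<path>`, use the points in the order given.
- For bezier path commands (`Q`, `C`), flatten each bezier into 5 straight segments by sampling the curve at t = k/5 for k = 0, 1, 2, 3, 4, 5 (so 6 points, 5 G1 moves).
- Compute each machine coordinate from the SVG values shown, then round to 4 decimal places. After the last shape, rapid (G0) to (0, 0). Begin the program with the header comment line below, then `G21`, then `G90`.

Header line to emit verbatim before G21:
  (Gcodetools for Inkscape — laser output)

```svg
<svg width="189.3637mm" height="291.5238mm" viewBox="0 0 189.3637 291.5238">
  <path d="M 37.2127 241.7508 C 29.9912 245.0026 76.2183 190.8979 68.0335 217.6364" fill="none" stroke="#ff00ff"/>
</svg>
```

1 u = 1 mm; y_m = 291.5238 − y.

[1] `<path>` cubic bezier, #ff00ff→score S471 F1638: (37.2127,49.7730) → (38.4307,53.5991) → (47.2992,64.5572) → (58.6406,76.0136) → (67.2778,81.3349) → (68.0335,73.8874)

(Gcodetools for Inkscape — laser output)
G21
G90
G0 X37.2127 Y49.7730
M3 S471
G01 X38.4307 Y53.5991 F1638
G01 X47.2992 Y64.5572
G01 X58.6406 Y76.0136
G01 X67.2778 Y81.3349
G01 X68.0335 Y73.8874
M5
G0 X0.0000 Y0.0000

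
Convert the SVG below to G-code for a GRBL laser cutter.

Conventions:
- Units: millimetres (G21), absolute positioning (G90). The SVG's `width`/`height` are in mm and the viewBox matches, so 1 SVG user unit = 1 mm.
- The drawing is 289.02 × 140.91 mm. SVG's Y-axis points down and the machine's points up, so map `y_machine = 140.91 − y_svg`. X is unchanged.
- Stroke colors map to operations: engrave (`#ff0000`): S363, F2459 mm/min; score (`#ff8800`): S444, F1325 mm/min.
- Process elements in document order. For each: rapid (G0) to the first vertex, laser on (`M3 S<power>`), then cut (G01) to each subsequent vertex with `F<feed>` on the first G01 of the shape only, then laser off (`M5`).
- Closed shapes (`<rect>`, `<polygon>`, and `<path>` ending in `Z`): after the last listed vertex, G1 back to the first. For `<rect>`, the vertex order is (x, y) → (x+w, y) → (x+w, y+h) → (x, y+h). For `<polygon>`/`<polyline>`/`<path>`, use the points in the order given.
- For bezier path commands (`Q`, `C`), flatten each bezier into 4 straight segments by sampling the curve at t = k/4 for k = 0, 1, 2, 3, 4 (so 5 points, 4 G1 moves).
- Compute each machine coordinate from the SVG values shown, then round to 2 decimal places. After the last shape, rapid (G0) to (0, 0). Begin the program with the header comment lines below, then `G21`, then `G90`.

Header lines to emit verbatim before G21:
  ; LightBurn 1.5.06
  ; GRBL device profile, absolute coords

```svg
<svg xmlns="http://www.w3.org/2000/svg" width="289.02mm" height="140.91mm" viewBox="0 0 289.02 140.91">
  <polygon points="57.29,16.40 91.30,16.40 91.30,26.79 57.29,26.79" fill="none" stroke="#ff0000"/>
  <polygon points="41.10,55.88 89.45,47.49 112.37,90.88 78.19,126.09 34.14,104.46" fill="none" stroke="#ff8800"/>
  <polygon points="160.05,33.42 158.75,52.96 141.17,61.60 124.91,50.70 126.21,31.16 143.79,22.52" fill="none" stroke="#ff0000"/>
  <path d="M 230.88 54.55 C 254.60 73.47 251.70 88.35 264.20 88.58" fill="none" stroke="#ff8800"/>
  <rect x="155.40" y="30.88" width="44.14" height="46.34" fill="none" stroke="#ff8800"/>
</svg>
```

; LightBurn 1.5.06
; GRBL device profile, absolute coords
G21
G90
G0 X57.29 Y124.51
M3 S363
G01 X91.30 Y124.51 F2459
G01 X91.30 Y114.12
G01 X57.29 Y114.12
G01 X57.29 Y124.51
M5
G0 X41.10 Y85.03
M3 S444
G01 X89.45 Y93.42 F1325
G01 X112.37 Y50.03
G01 X78.19 Y14.82
G01 X34.14 Y36.45
G01 X41.10 Y85.03
M5
G0 X160.05 Y107.49
M3 S363
G01 X158.75 Y87.95 F2459
G01 X141.17 Y79.31
G01 X124.91 Y90.21
G01 X126.21 Y109.75
G01 X143.79 Y118.39
G01 X160.05 Y107.49
M5
G0 X230.88 Y86.36
M3 S444
G01 X244.34 Y73.09 F1325
G01 X251.75 Y62.34
G01 X257.06 Y55.08
G01 X264.20 Y52.33
M5
G0 X155.40 Y110.03
M3 S444
G01 X199.54 Y110.03 F1325
G01 X199.54 Y63.69
G01 X155.40 Y63.69
G01 X155.40 Y110.03
M5
G0 X0.00 Y0.00

viewBox `0 0 289.02 140.91` with mm width/height → 1 unit = 1 mm. Flip: y_m = 140.91 − y_svg.

**Shape 1** — `<polygon>` rectangle, stroke `#ff0000` → engrave (S363, F2459). Machine vertices: (57.29,124.51) → (91.30,124.51) → (91.30,114.12) → (57.29,114.12) → (57.29,124.51). Closed: final G1 returns to the first vertex.

**Shape 2** — `<polygon>` regular polygon, stroke `#ff8800` → score (S444, F1325). Machine vertices: (41.10,85.03) → (89.45,93.42) → (112.37,50.03) → (78.19,14.82) → (34.14,36.45) → (41.10,85.03). Closed: final G1 returns to the first vertex.

**Shape 3** — `<polygon>` regular polygon, stroke `#ff0000` → engrave (S363, F2459). Machine vertices: (160.05,107.49) → (158.75,87.95) → (141.17,79.31) → (124.91,90.21) → (126.21,109.75) → (143.79,118.39) → (160.05,107.49). Closed: final G1 returns to the first vertex.

**Shape 4** — `<path>` cubic bezier, stroke `#ff8800` → score (S444, F1325). Control points (SVG): P0=(230.88,54.55), P1=(254.60,73.47), P2=(251.70,88.35), P3=(264.20,88.58); sampled at t=k/4. Machine vertices: (230.88,86.36) → (244.34,73.09) → (251.75,62.34) → (257.06,55.08) → (264.20,52.33). Open path.

**Shape 5** — `<rect>` rectangle, stroke `#ff8800` → score (S444, F1325). Machine vertices: (155.40,110.03) → (199.54,110.03) → (199.54,63.69) → (155.40,63.69) → (155.40,110.03). Closed: final G1 returns to the first vertex.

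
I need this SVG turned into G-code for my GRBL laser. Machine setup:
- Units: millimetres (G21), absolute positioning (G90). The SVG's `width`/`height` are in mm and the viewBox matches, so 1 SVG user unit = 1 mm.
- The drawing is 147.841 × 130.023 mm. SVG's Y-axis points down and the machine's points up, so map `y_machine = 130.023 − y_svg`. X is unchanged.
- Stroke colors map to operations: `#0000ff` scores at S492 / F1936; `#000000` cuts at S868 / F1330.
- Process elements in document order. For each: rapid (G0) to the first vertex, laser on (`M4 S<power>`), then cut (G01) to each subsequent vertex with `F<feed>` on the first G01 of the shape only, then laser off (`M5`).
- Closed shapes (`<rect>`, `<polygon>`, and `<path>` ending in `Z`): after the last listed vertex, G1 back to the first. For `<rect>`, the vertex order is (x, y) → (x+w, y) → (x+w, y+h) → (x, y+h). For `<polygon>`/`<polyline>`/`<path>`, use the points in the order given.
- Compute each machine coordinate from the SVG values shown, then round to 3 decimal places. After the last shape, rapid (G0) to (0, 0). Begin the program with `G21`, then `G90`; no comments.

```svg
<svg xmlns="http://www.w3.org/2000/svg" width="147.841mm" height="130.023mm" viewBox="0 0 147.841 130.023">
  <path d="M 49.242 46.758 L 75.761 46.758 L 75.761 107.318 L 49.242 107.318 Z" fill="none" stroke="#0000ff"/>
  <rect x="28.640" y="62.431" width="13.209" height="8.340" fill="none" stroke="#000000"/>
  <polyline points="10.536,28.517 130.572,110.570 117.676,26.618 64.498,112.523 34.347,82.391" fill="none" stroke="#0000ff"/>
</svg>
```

G21
G90
G0 X49.242 Y83.265
M4 S492
G01 X75.761 Y83.265 F1936
G01 X75.761 Y22.705
G01 X49.242 Y22.705
G01 X49.242 Y83.265
M5
G0 X28.640 Y67.592
M4 S868
G01 X41.849 Y67.592 F1330
G01 X41.849 Y59.252
G01 X28.640 Y59.252
G01 X28.640 Y67.592
M5
G0 X10.536 Y101.506
M4 S492
G01 X130.572 Y19.453 F1936
G01 X117.676 Y103.405
G01 X64.498 Y17.500
G01 X34.347 Y47.632
M5
G0 X0.000 Y0.000

viewBox `0 0 147.841 130.023` with mm width/height → 1 unit = 1 mm. Flip: y_m = 130.023 − y_svg.

**Shape 1** — `<path>` rectangle, stroke `#0000ff` → score (S492, F1936). Machine vertices: (49.242,83.265) → (75.761,83.265) → (75.761,22.705) → (49.242,22.705) → (49.242,83.265). Closed: final G1 returns to the first vertex.

**Shape 2** — `<rect>` rectangle, stroke `#000000` → cut (S868, F1330). Machine vertices: (28.640,67.592) → (41.849,67.592) → (41.849,59.252) → (28.640,59.252) → (28.640,67.592). Closed: final G1 returns to the first vertex.

**Shape 3** — `<polyline>` open polyline, stroke `#0000ff` → score (S492, F1936). Machine vertices: (10.536,101.506) → (130.572,19.453) → (117.676,103.405) → (64.498,17.500) → (34.347,47.632). Open path.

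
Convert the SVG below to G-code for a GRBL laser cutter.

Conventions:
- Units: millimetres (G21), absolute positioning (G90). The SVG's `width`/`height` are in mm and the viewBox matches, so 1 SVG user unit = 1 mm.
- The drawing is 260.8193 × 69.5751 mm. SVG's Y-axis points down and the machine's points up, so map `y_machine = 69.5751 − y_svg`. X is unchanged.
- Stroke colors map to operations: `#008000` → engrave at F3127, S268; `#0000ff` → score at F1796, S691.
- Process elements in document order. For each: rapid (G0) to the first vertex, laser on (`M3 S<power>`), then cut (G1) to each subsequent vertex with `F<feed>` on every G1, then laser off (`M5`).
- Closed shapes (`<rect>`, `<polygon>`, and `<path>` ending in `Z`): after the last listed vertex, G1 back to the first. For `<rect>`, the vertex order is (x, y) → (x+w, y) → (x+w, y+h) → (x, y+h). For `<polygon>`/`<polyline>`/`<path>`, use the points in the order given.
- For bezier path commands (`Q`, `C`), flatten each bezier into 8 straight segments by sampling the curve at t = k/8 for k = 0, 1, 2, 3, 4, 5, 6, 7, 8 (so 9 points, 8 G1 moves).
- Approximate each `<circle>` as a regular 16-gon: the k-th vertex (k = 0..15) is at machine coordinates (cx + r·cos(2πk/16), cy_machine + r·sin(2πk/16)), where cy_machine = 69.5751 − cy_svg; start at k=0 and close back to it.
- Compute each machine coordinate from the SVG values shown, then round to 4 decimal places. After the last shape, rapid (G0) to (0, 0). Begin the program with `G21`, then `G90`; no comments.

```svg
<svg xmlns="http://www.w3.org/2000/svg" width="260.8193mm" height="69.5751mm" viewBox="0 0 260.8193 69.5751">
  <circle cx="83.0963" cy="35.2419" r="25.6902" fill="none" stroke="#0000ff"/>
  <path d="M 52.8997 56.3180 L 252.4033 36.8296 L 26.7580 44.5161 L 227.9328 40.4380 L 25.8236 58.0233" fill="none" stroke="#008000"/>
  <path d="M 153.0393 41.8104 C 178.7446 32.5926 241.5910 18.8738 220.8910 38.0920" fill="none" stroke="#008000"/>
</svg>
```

1 u = 1 mm; y_m = 69.5751 − y.

[1] `<circle>` circle, #0000ff→score S691 F1796: (108.7865,34.3332) → (106.8309,44.1644) → (101.2620,52.4989) → (92.9275,58.0678) → (83.0963,60.0234) → (73.2651,58.0678) → (64.9306,52.4989) → (59.3617,44.1644) → (57.4061,34.3332) → (59.3617,24.5020) → (64.9306,16.1675) → (73.2651,10.5986) → (83.0963,8.6430) → (92.9275,10.5986) → (101.2620,16.1675) → (106.8309,24.5020) → (108.7865,34.3332) (closed)

[2] `<path>` open polyline, #008000→engrave S268 F3127: (52.8997,13.2571) → (252.4033,32.7455) → (26.7580,25.0590) → (227.9328,29.1371) → (25.8236,11.5518)

[3] `<path>` cubic bezier, #008000→engrave S268 F3127: (153.0393,27.7647) → (164.1841,31.3592) → (177.3965,34.9370) → (191.2623,38.0593) → (204.3671,40.2874) → (215.2967,41.1825) → (222.6368,40.3060) → (224.9730,37.2191) → (220.8910,31.4831)

G21
G90
G0 X108.7865 Y34.3332
M3 S691
G1 X106.8309 Y44.1644 F1796
G1 X101.2620 Y52.4989 F1796
G1 X92.9275 Y58.0678 F1796
G1 X83.0963 Y60.0234 F1796
G1 X73.2651 Y58.0678 F1796
G1 X64.9306 Y52.4989 F1796
G1 X59.3617 Y44.1644 F1796
G1 X57.4061 Y34.3332 F1796
G1 X59.3617 Y24.5020 F1796
G1 X64.9306 Y16.1675 F1796
G1 X73.2651 Y10.5986 F1796
G1 X83.0963 Y8.6430 F1796
G1 X92.9275 Y10.5986 F1796
G1 X101.2620 Y16.1675 F1796
G1 X106.8309 Y24.5020 F1796
G1 X108.7865 Y34.3332 F1796
M5
G0 X52.8997 Y13.2571
M3 S268
G1 X252.4033 Y32.7455 F3127
G1 X26.7580 Y25.0590 F3127
G1 X227.9328 Y29.1371 F3127
G1 X25.8236 Y11.5518 F3127
M5
G0 X153.0393 Y27.7647
M3 S268
G1 X164.1841 Y31.3592 F3127
G1 X177.3965 Y34.9370 F3127
G1 X191.2623 Y38.0593 F3127
G1 X204.3671 Y40.2874 F3127
G1 X215.2967 Y41.1825 F3127
G1 X222.6368 Y40.3060 F3127
G1 X224.9730 Y37.2191 F3127
G1 X220.8910 Y31.4831 F3127
M5
G0 X0.0000 Y0.0000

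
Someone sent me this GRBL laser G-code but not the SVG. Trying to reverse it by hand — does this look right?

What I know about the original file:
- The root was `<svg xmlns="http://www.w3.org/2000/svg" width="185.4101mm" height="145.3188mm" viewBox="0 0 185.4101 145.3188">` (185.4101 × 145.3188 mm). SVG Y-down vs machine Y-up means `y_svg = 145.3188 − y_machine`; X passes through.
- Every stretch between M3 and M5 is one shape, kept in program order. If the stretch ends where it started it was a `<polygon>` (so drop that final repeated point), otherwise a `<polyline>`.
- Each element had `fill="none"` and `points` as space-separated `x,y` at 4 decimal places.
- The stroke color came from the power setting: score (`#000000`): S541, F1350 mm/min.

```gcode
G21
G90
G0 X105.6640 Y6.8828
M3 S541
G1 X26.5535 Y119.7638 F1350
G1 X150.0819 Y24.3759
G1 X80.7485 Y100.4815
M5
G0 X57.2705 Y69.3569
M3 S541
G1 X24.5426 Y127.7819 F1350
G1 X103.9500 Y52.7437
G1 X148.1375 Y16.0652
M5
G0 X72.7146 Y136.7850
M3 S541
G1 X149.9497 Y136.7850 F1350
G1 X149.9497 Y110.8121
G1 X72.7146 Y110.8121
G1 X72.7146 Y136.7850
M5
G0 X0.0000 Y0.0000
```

Each laser-on run becomes one SVG element. Flip Y back into SVG space with y_svg = 145.3188 − y_machine. Every run uses S541, so all elements get stroke `#000000` (score).

Run 1: The run is open, so emit a `<polyline>` with points (Y-flipped): 105.6640,138.4360 26.5535,25.5550 150.0819,120.9429 80.7485,44.8373.

Run 2: The run is open, so emit a `<polyline>` with points (Y-flipped): 57.2705,75.9619 24.5426,17.5369 103.9500,92.5751 148.1375,129.2536.

Run 3: The run returns to its start, so emit a `<polygon>` with points (Y-flipped): 72.7146,8.5338 149.9497,8.5338 149.9497,34.5067 72.7146,34.5067.

<svg xmlns="http://www.w3.org/2000/svg" width="185.4101mm" height="145.3188mm" viewBox="0 0 185.4101 145.3188">
  <polyline points="105.6640,138.4360 26.5535,25.5550 150.0819,120.9429 80.7485,44.8373" fill="none" stroke="#000000"/>
  <polyline points="57.2705,75.9619 24.5426,17.5369 103.9500,92.5751 148.1375,129.2536" fill="none" stroke="#000000"/>
  <polygon points="72.7146,8.5338 149.9497,8.5338 149.9497,34.5067 72.7146,34.5067" fill="none" stroke="#000000"/>
</svg>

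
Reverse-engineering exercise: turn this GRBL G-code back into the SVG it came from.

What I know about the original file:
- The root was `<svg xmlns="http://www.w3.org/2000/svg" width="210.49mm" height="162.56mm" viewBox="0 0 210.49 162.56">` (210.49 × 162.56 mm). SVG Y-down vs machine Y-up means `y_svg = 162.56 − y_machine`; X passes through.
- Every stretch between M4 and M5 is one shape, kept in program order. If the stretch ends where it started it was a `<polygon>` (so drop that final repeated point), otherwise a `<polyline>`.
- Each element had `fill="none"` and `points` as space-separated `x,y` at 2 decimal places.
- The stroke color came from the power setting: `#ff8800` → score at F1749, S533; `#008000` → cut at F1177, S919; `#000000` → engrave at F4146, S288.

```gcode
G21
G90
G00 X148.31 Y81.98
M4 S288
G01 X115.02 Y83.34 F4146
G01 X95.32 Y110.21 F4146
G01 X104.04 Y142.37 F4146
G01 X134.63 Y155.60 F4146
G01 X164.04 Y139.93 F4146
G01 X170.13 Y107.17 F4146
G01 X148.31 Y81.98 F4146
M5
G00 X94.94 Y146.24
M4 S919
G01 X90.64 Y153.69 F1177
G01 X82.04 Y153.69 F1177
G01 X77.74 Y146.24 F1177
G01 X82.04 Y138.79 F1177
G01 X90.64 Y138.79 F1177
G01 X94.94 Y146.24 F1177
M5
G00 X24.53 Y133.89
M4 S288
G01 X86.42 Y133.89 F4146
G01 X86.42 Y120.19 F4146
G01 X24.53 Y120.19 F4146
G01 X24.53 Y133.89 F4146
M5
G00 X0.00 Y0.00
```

Each laser-on run becomes one SVG element. Flip Y back into SVG space with y_svg = 162.56 − y_machine.

Run 1: power S288 maps to stroke `#000000` (engrave). The run returns to its start, so emit a `<polygon>` with points (Y-flipped): 148.31,80.58 115.02,79.22 95.32,52.35 104.04,20.19 134.63,6.96 164.04,22.63 170.13,55.39.

Run 2: power S919 maps to stroke `#008000` (cut). The run returns to its start, so emit a `<polygon>` with points (Y-flipped): 94.94,16.32 90.64,8.87 82.04,8.87 77.74,16.32 82.04,23.77 90.64,23.77.

Run 3: power S288 maps to stroke `#000000` (engrave). The run returns to its start, so emit a `<polygon>` with points (Y-flipped): 24.53,28.67 86.42,28.67 86.42,42.37 24.53,42.37.

<svg xmlns="http://www.w3.org/2000/svg" width="210.49mm" height="162.56mm" viewBox="0 0 210.49 162.56">
  <polygon points="148.31,80.58 115.02,79.22 95.32,52.35 104.04,20.19 134.63,6.96 164.04,22.63 170.13,55.39" fill="none" stroke="#000000"/>
  <polygon points="94.94,16.32 90.64,8.87 82.04,8.87 77.74,16.32 82.04,23.77 90.64,23.77" fill="none" stroke="#008000"/>
  <polygon points="24.53,28.67 86.42,28.67 86.42,42.37 24.53,42.37" fill="none" stroke="#000000"/>
</svg>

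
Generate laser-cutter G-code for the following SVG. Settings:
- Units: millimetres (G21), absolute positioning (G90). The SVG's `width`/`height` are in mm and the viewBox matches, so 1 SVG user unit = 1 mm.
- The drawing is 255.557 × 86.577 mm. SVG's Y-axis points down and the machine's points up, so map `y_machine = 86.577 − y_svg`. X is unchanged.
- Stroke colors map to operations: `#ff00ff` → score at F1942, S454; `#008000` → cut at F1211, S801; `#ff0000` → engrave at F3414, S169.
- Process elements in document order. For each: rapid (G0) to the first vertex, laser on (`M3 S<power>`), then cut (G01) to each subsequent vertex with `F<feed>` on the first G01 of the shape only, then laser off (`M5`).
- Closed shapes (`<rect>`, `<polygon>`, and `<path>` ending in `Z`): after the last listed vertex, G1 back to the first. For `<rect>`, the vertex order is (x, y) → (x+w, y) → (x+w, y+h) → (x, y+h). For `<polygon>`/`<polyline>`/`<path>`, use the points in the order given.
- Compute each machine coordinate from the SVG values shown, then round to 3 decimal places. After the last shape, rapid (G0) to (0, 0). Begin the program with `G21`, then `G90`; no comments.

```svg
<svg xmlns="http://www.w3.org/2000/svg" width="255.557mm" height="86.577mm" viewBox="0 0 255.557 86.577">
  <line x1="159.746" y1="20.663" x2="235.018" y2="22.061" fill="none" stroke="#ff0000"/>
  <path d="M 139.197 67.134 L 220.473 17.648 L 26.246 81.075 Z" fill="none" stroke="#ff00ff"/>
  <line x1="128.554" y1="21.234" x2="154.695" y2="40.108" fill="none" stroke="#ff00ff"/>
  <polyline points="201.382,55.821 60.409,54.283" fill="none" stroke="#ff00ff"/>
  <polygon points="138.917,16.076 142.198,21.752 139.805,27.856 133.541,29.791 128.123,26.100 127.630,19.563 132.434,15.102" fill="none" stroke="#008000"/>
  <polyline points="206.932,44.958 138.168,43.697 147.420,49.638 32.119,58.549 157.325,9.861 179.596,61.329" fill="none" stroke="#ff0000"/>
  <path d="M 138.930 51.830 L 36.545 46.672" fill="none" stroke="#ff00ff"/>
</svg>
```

G21
G90
G0 X159.746 Y65.914
M3 S169
G01 X235.018 Y64.516 F3414
M5
G0 X139.197 Y19.443
M3 S454
G01 X220.473 Y68.929 F1942
G01 X26.246 Y5.502
G01 X139.197 Y19.443
M5
G0 X128.554 Y65.343
M3 S454
G01 X154.695 Y46.469 F1942
M5
G0 X201.382 Y30.756
M3 S454
G01 X60.409 Y32.294 F1942
M5
G0 X138.917 Y70.501
M3 S801
G01 X142.198 Y64.825 F1211
G01 X139.805 Y58.721
G01 X133.541 Y56.786
G01 X128.123 Y60.477
G01 X127.630 Y67.014
G01 X132.434 Y71.475
G01 X138.917 Y70.501
M5
G0 X206.932 Y41.619
M3 S169
G01 X138.168 Y42.880 F3414
G01 X147.420 Y36.939
G01 X32.119 Y28.028
G01 X157.325 Y76.716
G01 X179.596 Y25.248
M5
G0 X138.930 Y34.747
M3 S454
G01 X36.545 Y39.905 F1942
M5
G0 X0.000 Y0.000

Since the viewBox matches the mm dimensions, user units are millimetres directly. The only transform is the Y-flip y_m = 86.577 − y_svg.

Shape 1 is a line segment drawn with `<line>`. Its stroke #ff0000 means engrave at S169, F3414. After flipping Y the toolpath is (159.746,65.914) → (235.018,64.516).

Shape 2 is a closed polygon drawn with `<path>`. Its stroke #ff00ff means score at S454, F1942. After flipping Y the toolpath is (139.197,19.443) → (220.473,68.929) → (26.246,5.502) → (139.197,19.443), returning to the start.

Shape 3 is a line segment drawn with `<line>`. Its stroke #ff00ff means score at S454, F1942. After flipping Y the toolpath is (128.554,65.343) → (154.695,46.469).

Shape 4 is a line segment drawn with `<polyline>`. Its stroke #ff00ff means score at S454, F1942. After flipping Y the toolpath is (201.382,30.756) → (60.409,32.294).

Shape 5 is a regular polygon drawn with `<polygon>`. Its stroke #008000 means cut at S801, F1211. After flipping Y the toolpath is (138.917,70.501) → (142.198,64.825) → (139.805,58.721) → (133.541,56.786) → (128.123,60.477) → (127.630,67.014) → (132.434,71.475) → (138.917,70.501), returning to the start.

Shape 6 is a open polyline drawn with `<polyline>`. Its stroke #ff0000 means engrave at S169, F3414. After flipping Y the toolpath is (206.932,41.619) → (138.168,42.880) → (147.420,36.939) → (32.119,28.028) → (157.325,76.716) → (179.596,25.248).

Shape 7 is a line segment drawn with `<path>`. Its stroke #ff00ff means score at S454, F1942. After flipping Y the toolpath is (138.930,34.747) → (36.545,39.905).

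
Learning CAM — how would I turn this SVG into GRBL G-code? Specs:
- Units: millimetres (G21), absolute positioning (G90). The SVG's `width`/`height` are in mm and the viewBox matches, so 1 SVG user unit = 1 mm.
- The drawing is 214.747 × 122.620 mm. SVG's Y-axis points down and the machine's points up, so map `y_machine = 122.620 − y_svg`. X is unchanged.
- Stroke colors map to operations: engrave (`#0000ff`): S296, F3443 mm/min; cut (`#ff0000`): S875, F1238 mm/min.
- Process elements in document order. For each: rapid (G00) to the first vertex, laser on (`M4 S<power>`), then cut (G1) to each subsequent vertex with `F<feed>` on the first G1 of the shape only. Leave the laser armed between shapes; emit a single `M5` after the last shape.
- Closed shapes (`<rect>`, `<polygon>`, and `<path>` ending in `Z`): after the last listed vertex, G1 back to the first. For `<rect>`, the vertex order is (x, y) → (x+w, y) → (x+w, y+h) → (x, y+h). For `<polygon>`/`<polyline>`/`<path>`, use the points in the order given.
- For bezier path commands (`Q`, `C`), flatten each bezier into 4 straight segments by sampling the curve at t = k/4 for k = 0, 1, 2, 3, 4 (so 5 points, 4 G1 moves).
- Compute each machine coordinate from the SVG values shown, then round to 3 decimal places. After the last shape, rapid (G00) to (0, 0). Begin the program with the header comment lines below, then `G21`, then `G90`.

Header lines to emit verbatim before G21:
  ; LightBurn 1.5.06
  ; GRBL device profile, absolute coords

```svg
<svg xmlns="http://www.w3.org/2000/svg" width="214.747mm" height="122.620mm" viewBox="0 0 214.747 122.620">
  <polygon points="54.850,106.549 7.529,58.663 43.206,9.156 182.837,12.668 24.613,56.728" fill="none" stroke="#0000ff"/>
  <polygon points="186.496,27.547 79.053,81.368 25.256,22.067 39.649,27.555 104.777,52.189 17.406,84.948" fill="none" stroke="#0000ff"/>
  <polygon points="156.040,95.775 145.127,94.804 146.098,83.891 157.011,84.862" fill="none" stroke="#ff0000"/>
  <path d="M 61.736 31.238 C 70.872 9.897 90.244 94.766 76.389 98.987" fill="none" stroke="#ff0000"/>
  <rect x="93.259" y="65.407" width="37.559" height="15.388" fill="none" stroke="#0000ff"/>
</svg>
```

; LightBurn 1.5.06
; GRBL device profile, absolute coords
G21
G90
G00 X54.850 Y16.071
M4 S296
G1 X7.529 Y63.957 F3443
G1 X43.206 Y113.464
G1 X182.837 Y109.952
G1 X24.613 Y65.892
G1 X54.850 Y16.071
G00 X186.496 Y95.073
M4 S296
G1 X79.053 Y41.252 F3443
G1 X25.256 Y100.553
G1 X39.649 Y95.065
G1 X104.777 Y70.431
G1 X17.406 Y37.672
G1 X186.496 Y95.073
G00 X156.040 Y26.845
M4 S875
G1 X145.127 Y27.816 F1238
G1 X146.098 Y38.729
G1 X157.011 Y37.758
G1 X156.040 Y26.845
G00 X61.736 Y91.382
M4 S875
G1 X69.828 Y90.393 F1238
G1 X77.684 Y67.093
G1 X81.229 Y39.001
G1 X76.389 Y23.633
G00 X93.259 Y57.213
M4 S296
G1 X130.818 Y57.213 F3443
G1 X130.818 Y41.825
G1 X93.259 Y41.825
G1 X93.259 Y57.213
M5
G00 X0.000 Y0.000

viewBox `0 0 214.747 122.620` with mm width/height → 1 unit = 1 mm. Flip: y_m = 122.620 − y_svg.

**Shape 1** — `<polygon>` closed polygon, stroke `#0000ff` → engrave (S296, F3443). Machine vertices: (54.850,16.071) → (7.529,63.957) → (43.206,113.464) → (182.837,109.952) → (24.613,65.892) → (54.850,16.071). Closed: final G1 returns to the first vertex.

**Shape 2** — `<polygon>` closed polygon, stroke `#0000ff` → engrave (S296, F3443). Machine vertices: (186.496,95.073) → (79.053,41.252) → (25.256,100.553) → (39.649,95.065) → (104.777,70.431) → (17.406,37.672) → (186.496,95.073). Closed: final G1 returns to the first vertex.

**Shape 3** — `<polygon>` regular polygon, stroke `#ff0000` → cut (S875, F1238). Machine vertices: (156.040,26.845) → (145.127,27.816) → (146.098,38.729) → (157.011,37.758) → (156.040,26.845). Closed: final G1 returns to the first vertex.

**Shape 4** — `<path>` cubic bezier, stroke `#ff0000` → cut (S875, F1238). Control points (SVG): P0=(61.736,31.238), P1=(70.872,9.897), P2=(90.244,94.766), P3=(76.389,98.987); sampled at t=k/4. Machine vertices: (61.736,91.382) → (69.828,90.393) → (77.684,67.093) → (81.229,39.001) → (76.389,23.633). Open path.

**Shape 5** — `<rect>` rectangle, stroke `#0000ff` → engrave (S296, F3443). Machine vertices: (93.259,57.213) → (130.818,57.213) → (130.818,41.825) → (93.259,41.825) → (93.259,57.213). Closed: final G1 returns to the first vertex.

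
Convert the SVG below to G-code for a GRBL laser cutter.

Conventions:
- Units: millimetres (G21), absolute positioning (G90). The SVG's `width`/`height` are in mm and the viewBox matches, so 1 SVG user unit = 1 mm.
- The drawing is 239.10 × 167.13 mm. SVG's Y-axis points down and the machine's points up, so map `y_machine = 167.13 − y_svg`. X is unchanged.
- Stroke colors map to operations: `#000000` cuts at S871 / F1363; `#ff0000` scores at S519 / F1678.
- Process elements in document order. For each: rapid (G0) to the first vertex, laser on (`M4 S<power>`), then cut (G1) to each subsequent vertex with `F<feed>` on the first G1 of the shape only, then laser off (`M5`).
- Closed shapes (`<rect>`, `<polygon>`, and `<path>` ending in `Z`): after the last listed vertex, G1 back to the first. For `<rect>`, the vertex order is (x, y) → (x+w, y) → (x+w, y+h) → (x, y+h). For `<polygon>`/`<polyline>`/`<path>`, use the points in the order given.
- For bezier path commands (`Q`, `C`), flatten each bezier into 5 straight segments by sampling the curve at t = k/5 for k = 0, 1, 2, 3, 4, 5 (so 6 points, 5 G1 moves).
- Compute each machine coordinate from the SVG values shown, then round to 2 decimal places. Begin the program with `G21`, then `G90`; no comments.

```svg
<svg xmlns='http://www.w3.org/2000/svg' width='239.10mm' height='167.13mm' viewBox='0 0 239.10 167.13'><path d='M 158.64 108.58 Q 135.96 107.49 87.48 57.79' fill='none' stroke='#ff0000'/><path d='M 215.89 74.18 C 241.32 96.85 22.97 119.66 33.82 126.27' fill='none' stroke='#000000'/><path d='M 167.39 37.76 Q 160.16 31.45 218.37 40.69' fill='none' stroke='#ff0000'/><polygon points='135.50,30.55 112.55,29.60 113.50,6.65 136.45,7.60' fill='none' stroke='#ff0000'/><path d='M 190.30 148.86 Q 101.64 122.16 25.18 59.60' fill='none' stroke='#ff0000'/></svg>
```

1 u = 1 mm; y_m = 167.13 − y.

[1] `<path>` quadratic bezier, #ff0000→score S519 F1678: (158.64,58.55) → (148.54,60.93) → (136.37,67.20) → (122.14,77.36) → (105.84,91.40) → (87.48,109.34)

[2] `<path>` cubic bezier, #000000→cut S871 F1363: (215.89,92.95) → (205.68,79.46) → (159.66,66.72) → (100.55,55.52) → (51.03,46.64) → (33.82,40.86)

[3] `<path>` quadratic bezier, #ff0000→score S519 F1678: (167.39,129.37) → (167.12,131.27) → (172.08,131.93) → (182.27,131.34) → (197.70,129.51) → (218.37,126.44)

[4] `<polygon>` regular polygon, #ff0000→score S519 F1678: (135.50,136.58) → (112.55,137.53) → (113.50,160.48) → (136.45,159.53) → (135.50,136.58) (closed)

[5] `<path>` quadratic bezier, #ff0000→score S519 F1678: (190.30,18.27) → (155.32,30.38) → (121.32,45.37) → (88.30,63.22) → (56.25,83.94) → (25.18,107.53)

G21
G90
G0 X158.64 Y58.55
M4 S519
G1 X148.54 Y60.93 F1678
G1 X136.37 Y67.20
G1 X122.14 Y77.36
G1 X105.84 Y91.40
G1 X87.48 Y109.34
M5
G0 X215.89 Y92.95
M4 S871
G1 X205.68 Y79.46 F1363
G1 X159.66 Y66.72
G1 X100.55 Y55.52
G1 X51.03 Y46.64
G1 X33.82 Y40.86
M5
G0 X167.39 Y129.37
M4 S519
G1 X167.12 Y131.27 F1678
G1 X172.08 Y131.93
G1 X182.27 Y131.34
G1 X197.70 Y129.51
G1 X218.37 Y126.44
M5
G0 X135.50 Y136.58
M4 S519
G1 X112.55 Y137.53 F1678
G1 X113.50 Y160.48
G1 X136.45 Y159.53
G1 X135.50 Y136.58
M5
G0 X190.30 Y18.27
M4 S519
G1 X155.32 Y30.38 F1678
G1 X121.32 Y45.37
G1 X88.30 Y63.22
G1 X56.25 Y83.94
G1 X25.18 Y107.53
M5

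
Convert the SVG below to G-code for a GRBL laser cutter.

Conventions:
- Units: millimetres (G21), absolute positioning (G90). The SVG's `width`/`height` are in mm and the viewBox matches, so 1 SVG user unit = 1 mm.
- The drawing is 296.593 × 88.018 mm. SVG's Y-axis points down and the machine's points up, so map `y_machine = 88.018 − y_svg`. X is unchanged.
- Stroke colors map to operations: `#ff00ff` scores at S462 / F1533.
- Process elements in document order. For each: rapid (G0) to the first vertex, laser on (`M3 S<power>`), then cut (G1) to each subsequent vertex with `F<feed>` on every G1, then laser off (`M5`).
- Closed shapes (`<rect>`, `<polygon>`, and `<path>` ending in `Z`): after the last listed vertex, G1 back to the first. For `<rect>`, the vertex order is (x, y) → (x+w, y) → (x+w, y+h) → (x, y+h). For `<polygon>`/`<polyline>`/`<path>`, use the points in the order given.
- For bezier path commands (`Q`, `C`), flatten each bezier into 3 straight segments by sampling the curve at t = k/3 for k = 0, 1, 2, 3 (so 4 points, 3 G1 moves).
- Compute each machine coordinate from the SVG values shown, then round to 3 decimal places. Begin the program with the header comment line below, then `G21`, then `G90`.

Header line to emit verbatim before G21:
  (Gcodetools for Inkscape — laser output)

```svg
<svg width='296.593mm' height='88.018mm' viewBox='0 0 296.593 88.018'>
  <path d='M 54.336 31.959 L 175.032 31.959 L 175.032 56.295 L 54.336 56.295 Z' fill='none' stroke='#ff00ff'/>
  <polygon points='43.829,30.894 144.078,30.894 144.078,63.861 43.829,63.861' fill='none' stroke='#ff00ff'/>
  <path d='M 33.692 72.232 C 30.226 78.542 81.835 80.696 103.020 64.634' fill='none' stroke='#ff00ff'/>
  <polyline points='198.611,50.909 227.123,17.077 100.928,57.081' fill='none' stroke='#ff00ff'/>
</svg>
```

viewBox `0 0 296.593 88.018` with mm width/height → 1 unit = 1 mm. Flip: y_m = 88.018 − y_svg.

**Shape 1** — `<path>` rectangle, stroke `#ff00ff` → score (S462, F1533). Machine vertices: (54.336,56.059) → (175.032,56.059) → (175.032,31.723) → (54.336,31.723) → (54.336,56.059). Closed: final G1 returns to the first vertex.

**Shape 2** — `<polygon>` rectangle, stroke `#ff00ff` → score (S462, F1533). Machine vertices: (43.829,57.124) → (144.078,57.124) → (144.078,24.157) → (43.829,24.157) → (43.829,57.124). Closed: final G1 returns to the first vertex.

**Shape 3** — `<path>` cubic bezier, stroke `#ff00ff` → score (S462, F1533). Control points (SVG): P0=(33.692,72.232), P1=(30.226,78.542), P2=(81.835,80.696), P3=(103.020,64.634); sampled at t=k/3. Machine vertices: (33.692,15.786) → (45.418,11.382) → (74.860,12.873) → (103.020,23.384). Open path.

**Shape 4** — `<polyline>` open polyline, stroke `#ff00ff` → score (S462, F1533). Machine vertices: (198.611,37.109) → (227.123,70.941) → (100.928,30.937). Open path.

(Gcodetools for Inkscape — laser output)
G21
G90
G0 X54.336 Y56.059
M3 S462
G1 X175.032 Y56.059 F1533
G1 X175.032 Y31.723 F1533
G1 X54.336 Y31.723 F1533
G1 X54.336 Y56.059 F1533
M5
G0 X43.829 Y57.124
M3 S462
G1 X144.078 Y57.124 F1533
G1 X144.078 Y24.157 F1533
G1 X43.829 Y24.157 F1533
G1 X43.829 Y57.124 F1533
M5
G0 X33.692 Y15.786
M3 S462
G1 X45.418 Y11.382 F1533
G1 X74.860 Y12.873 F1533
G1 X103.020 Y23.384 F1533
M5
G0 X198.611 Y37.109
M3 S462
G1 X227.123 Y70.941 F1533
G1 X100.928 Y30.937 F1533
M5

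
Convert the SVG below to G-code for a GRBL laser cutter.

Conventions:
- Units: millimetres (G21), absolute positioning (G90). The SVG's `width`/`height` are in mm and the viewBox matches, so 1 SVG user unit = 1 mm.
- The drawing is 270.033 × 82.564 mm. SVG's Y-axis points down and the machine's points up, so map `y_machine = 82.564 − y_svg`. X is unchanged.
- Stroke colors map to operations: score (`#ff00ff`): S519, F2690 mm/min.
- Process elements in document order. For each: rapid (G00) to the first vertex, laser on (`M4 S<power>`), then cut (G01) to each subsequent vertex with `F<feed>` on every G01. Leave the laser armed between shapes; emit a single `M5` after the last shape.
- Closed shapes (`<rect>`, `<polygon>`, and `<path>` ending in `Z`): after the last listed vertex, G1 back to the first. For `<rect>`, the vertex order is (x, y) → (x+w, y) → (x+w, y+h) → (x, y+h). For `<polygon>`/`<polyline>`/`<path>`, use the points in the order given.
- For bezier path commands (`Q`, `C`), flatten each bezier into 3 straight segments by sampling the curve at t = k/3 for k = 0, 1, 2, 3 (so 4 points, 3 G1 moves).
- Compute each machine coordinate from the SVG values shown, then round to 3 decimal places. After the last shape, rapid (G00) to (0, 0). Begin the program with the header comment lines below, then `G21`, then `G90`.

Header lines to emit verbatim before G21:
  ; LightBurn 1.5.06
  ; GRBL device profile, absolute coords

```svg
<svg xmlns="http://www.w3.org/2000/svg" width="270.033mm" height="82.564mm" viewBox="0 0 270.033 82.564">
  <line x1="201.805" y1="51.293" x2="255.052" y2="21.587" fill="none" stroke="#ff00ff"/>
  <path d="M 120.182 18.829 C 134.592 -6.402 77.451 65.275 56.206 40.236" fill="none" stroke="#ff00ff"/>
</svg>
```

; LightBurn 1.5.06
; GRBL device profile, absolute coords
G21
G90
G00 X201.805 Y31.271
M4 S519
G01 X255.052 Y60.977 F2690
G00 X120.182 Y63.735
M4 S519
G01 X114.721 Y63.835 F2690
G01 X85.437 Y42.356 F2690
G01 X56.206 Y42.328 F2690
M5
G00 X0.000 Y0.000

viewBox `0 0 270.033 82.564` with mm width/height → 1 unit = 1 mm. Flip: y_m = 82.564 − y_svg.

**Shape 1** — `<line>` line segment, stroke `#ff00ff` → score (S519, F2690). Machine vertices: (201.805,31.271) → (255.052,60.977). Open path.

**Shape 2** — `<path>` cubic bezier, stroke `#ff00ff` → score (S519, F2690). Control points (SVG): P0=(120.182,18.829), P1=(134.592,-6.402), P2=(77.451,65.275), P3=(56.206,40.236); sampled at t=k/3. Machine vertices: (120.182,63.735) → (114.721,63.835) → (85.437,42.356) → (56.206,42.328). Open path.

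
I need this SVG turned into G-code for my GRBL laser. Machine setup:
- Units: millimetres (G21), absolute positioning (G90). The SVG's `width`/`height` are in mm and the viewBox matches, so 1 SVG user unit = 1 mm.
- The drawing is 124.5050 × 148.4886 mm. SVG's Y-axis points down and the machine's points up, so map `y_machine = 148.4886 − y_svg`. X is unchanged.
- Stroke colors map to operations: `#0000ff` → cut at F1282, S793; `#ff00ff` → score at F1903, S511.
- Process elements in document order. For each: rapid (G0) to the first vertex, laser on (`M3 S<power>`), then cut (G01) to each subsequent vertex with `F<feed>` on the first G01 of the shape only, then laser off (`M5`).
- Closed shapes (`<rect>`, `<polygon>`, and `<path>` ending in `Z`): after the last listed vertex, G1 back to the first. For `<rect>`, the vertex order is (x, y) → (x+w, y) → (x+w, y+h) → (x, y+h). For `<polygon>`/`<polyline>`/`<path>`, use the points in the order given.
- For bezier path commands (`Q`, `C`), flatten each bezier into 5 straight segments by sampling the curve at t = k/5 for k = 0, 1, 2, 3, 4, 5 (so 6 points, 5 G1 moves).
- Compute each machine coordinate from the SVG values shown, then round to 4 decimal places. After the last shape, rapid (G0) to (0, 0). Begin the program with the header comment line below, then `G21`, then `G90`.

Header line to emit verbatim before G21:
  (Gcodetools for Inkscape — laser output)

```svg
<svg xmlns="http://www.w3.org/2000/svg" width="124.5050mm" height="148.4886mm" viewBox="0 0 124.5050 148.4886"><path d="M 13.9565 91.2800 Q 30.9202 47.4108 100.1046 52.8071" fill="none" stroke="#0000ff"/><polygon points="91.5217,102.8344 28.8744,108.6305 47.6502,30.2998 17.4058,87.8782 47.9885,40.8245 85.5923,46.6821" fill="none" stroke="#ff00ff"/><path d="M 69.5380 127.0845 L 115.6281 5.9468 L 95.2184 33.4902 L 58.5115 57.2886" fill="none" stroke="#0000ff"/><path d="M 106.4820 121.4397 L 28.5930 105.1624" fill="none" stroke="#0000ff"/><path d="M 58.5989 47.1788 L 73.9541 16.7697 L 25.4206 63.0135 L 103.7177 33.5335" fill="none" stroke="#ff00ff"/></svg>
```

Since the viewBox matches the mm dimensions, user units are millimetres directly. The only transform is the Y-flip y_m = 148.4886 − y_svg.

Shape 1 is a quadratic bezier drawn with `<path>`. Its stroke #0000ff means cut at S793, F1282. After flipping Y the toolpath is (13.9565,57.2086) → (22.8308,72.7857) → (35.8828,84.4215) → (53.1124,92.1161) → (74.5197,95.8694) → (100.1046,95.6815).

Shape 2 is a closed polygon drawn with `<polygon>`. Its stroke #ff00ff means score at S511, F1903. After flipping Y the toolpath is (91.5217,45.6542) → (28.8744,39.8581) → (47.6502,118.1888) → (17.4058,60.6104) → (47.9885,107.6641) → (85.5923,101.8065) → (91.5217,45.6542), returning to the start.

Shape 3 is a open polyline drawn with `<path>`. Its stroke #0000ff means cut at S793, F1282. After flipping Y the toolpath is (69.5380,21.4041) → (115.6281,142.5418) → (95.2184,114.9984) → (58.5115,91.2000).

Shape 4 is a line segment drawn with `<path>`. Its stroke #0000ff means cut at S793, F1282. After flipping Y the toolpath is (106.4820,27.0489) → (28.5930,43.3262).

Shape 5 is a open polyline drawn with `<path>`. Its stroke #ff00ff means score at S511, F1903. After flipping Y the toolpath is (58.5989,101.3098) → (73.9541,131.7189) → (25.4206,85.4751) → (103.7177,114.9551).

(Gcodetools for Inkscape — laser output)
G21
G90
G0 X13.9565 Y57.2086
M3 S793
G01 X22.8308 Y72.7857 F1282
G01 X35.8828 Y84.4215
G01 X53.1124 Y92.1161
G01 X74.5197 Y95.8694
G01 X100.1046 Y95.6815
M5
G0 X91.5217 Y45.6542
M3 S511
G01 X28.8744 Y39.8581 F1903
G01 X47.6502 Y118.1888
G01 X17.4058 Y60.6104
G01 X47.9885 Y107.6641
G01 X85.5923 Y101.8065
G01 X91.5217 Y45.6542
M5
G0 X69.5380 Y21.4041
M3 S793
G01 X115.6281 Y142.5418 F1282
G01 X95.2184 Y114.9984
G01 X58.5115 Y91.2000
M5
G0 X106.4820 Y27.0489
M3 S793
G01 X28.5930 Y43.3262 F1282
M5
G0 X58.5989 Y101.3098
M3 S511
G01 X73.9541 Y131.7189 F1903
G01 X25.4206 Y85.4751
G01 X103.7177 Y114.9551
M5
G0 X0.0000 Y0.0000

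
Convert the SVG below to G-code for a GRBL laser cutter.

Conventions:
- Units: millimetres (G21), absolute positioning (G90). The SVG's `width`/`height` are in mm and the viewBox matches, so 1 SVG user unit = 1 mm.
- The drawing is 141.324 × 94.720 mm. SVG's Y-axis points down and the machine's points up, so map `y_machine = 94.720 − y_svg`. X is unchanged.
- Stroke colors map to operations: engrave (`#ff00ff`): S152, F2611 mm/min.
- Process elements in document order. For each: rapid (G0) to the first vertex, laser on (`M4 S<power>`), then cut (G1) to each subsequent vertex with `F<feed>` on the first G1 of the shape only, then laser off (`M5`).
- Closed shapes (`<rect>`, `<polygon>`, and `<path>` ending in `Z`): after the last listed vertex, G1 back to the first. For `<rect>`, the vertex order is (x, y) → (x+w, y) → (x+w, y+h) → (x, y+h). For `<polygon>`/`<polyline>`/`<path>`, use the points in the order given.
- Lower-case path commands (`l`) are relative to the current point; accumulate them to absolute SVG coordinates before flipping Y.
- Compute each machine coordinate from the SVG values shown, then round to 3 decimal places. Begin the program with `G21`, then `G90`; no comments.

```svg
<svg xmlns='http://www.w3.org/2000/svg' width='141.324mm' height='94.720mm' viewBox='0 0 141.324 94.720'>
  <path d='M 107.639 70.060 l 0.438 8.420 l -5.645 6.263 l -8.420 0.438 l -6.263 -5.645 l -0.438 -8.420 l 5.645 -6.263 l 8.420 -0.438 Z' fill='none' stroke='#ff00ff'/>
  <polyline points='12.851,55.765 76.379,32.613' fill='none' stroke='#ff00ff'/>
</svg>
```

G21
G90
G0 X107.639 Y24.660
M4 S152
G1 X108.077 Y16.240 F2611
G1 X102.432 Y9.977
G1 X94.012 Y9.539
G1 X87.749 Y15.184
G1 X87.311 Y23.604
G1 X92.956 Y29.867
G1 X101.376 Y30.305
G1 X107.639 Y24.660
M5
G0 X12.851 Y38.955
M4 S152
G1 X76.379 Y62.107 F2611
M5

viewBox `0 0 141.324 94.720` with mm width/height → 1 unit = 1 mm. Flip: y_m = 94.720 − y_svg.

**Shape 1** — `<path>` regular polygon, stroke `#ff00ff` → engrave (S152, F2611). Machine vertices: (107.639,24.660) → (108.077,16.240) → (102.432,9.977) → (94.012,9.539) → (87.749,15.184) → (87.311,23.604) → (92.956,29.867) → (101.376,30.305) → (107.639,24.660). Closed: final G1 returns to the first vertex.

**Shape 2** — `<polyline>` line segment, stroke `#ff00ff` → engrave (S152, F2611). Machine vertices: (12.851,38.955) → (76.379,62.107). Open path.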